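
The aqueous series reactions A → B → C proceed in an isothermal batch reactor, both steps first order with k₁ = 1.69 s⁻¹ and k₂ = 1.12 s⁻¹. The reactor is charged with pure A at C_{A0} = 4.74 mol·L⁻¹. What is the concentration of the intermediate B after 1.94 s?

The intermediate concentration in a first-order A→B→C sequence is C_B = k₁C_{A0}(e^(−k₁t) − e^(−k₂t))/(k₂−k₁).
e^(−k₁t) = e^(−1.69×1.94) = e^(−3.279) = 0.03768; e^(−k₂t) = e^(−2.173) = 0.1139.
C_B = 1.69×4.74/(1.12−1.69) × (0.03768−0.1139) = (-14.05)×(-0.07618) = 1.071 mol·L⁻¹.

1.07 mol·L⁻¹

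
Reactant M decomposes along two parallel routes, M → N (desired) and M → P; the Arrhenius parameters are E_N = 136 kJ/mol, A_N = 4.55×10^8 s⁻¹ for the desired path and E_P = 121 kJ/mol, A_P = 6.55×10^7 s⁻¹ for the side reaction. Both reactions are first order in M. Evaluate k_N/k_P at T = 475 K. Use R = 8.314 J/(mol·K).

Since both paths have the same order in M, the concentration cancels and S_{N/P} = k_N/k_P = (A_N/A_P)·exp[(E_P−E_N)/(RT)].
(E_P−E_N)/(RT) = (121−136)×10³/(8.314×475) = -15000/3949 = -3.798.
k_N/k_P = (4.55×10^8/6.55×10^7)·exp(-3.798) = 6.947 × 0.02241 = 0.156.

0.156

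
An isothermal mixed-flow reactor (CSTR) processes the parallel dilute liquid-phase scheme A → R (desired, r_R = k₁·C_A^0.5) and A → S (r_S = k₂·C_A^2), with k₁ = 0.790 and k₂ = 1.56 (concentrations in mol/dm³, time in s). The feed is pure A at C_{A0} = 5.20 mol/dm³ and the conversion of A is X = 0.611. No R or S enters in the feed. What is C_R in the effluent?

Exit C_A = C_{A0}(1−X) = 5.20×0.389 = 2.023 mol/dm³.
In a CSTR the entire volume is at exit conditions, so r_R = 0.790×2.023^0.5 = 1.124 and r_S = 1.56×2.023^2 = 6.383.
Fraction of consumed A going to R: r_R/(r_R+r_S) = 0.1497.
C_R = 0.1497·C_{A0}·X = 0.1497×5.20×0.611 = 0.476 mol/dm³.

0.476 mol/dm³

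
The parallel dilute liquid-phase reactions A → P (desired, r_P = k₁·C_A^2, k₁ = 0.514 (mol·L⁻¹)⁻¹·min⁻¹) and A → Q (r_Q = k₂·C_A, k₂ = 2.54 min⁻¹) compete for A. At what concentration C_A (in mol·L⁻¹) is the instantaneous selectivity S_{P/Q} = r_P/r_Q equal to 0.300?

S_{P/Q} = (k₁/k₂)·C_A ⇒ C_A = S·k₂/k₁.
= 0.300×2.54/0.514 = 1.48 mol·L⁻¹.

1.48 mol·L⁻¹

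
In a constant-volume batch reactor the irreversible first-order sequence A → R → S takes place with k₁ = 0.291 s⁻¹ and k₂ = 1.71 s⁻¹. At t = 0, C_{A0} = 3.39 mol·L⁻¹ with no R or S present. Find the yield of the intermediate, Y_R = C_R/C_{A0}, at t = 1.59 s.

0.116

For first-order series with pure A initially, C_R(t) = k₁C_{A0}/(k₂−k₁)·(e^(−k₁t) − e^(−k₂t)).
e^(−k₁t) = e^(−0.291×1.59) = e^(−0.4627) = 0.6296; e^(−k₂t) = e^(−2.719) = 0.06595.
C_R = 0.291×3.39/(1.71−0.291) × (0.6296−0.06595) = 0.6952×0.5636 = 0.3918 mol·L⁻¹.
Y_R = C_R/C_{A0} = 0.3918/3.39 = 0.116.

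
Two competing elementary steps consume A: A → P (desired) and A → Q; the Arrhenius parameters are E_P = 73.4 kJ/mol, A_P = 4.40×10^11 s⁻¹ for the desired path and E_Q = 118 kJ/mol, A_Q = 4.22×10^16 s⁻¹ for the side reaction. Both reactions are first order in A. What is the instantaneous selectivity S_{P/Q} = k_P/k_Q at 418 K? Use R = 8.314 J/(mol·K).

3.91

k_P/k_Q = (A_P/A_Q)·exp[−(E_P−E_Q)/(RT)] = (A_P/A_Q)·exp[(E_Q−E_P)/(RT)].
(E_Q−E_P)/(RT) = (118−73.4)×10³/(8.314×418) = 44600/3475 = 12.83.
k_P/k_Q = (4.40×10^11/4.22×10^16)·exp(12.83) = 1.043×10^-5 × 3.746×10^5 = 3.91.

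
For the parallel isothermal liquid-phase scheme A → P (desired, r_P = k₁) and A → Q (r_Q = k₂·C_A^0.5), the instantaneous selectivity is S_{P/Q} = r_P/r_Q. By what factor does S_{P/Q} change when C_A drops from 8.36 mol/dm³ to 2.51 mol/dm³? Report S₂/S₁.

S_{P/Q} = (k₁/k₂)·C_A^-0.5, so S₂/S₁ = (C_{A,2}/C_{A,1})^-0.5.
= (2.51/8.36)^(-0.5) = (0.3002)^(-0.5) = 1.83.
Selectivity toward P rises as C_A falls — low-concentration operation is favoured.

1.83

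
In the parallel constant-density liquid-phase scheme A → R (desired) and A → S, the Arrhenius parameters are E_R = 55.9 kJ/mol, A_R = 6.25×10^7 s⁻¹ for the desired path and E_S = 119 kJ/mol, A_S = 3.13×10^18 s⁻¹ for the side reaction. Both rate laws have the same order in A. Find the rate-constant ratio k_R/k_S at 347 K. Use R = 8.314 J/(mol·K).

k_R/k_S = (A_R/A_S)·exp[−(E_R−E_S)/(RT)] = (A_R/A_S)·exp[(E_S−E_R)/(RT)].
(E_S−E_R)/(RT) = (119−55.9)×10³/(8.314×347) = 63100/2885 = 21.87.
k_R/k_S = (6.25×10^7/3.13×10^18)·exp(21.87) = 1.997×10^-11 × 3.154×10^9 = 0.0630.

0.0630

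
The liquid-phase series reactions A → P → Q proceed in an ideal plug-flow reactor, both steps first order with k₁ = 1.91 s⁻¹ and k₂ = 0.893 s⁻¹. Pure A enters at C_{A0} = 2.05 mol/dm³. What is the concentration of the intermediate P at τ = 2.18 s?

The intermediate concentration in a first-order A→B→C sequence is C_P = k₁C_{A0}(e^(−k₁τ) − e^(−k₂τ))/(k₂−k₁).
e^(−k₁τ) = e^(−1.91×2.18) = e^(−4.164) = 0.01555; e^(−k₂τ) = e^(−1.947) = 0.1427.
C_P = 1.91×2.05/(0.893−1.91) × (0.01555−0.1427) = (-3.850)×(-0.1272) = 0.4897 mol/dm³.

0.490 mol/dm³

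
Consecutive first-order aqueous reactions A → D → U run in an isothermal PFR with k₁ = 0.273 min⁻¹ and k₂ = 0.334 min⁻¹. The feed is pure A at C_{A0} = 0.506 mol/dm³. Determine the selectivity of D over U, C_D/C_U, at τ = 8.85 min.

0.224

Solving the coupled first-order balances gives C_D(τ) = [k₁/(k₂−k₁)]·C_{A0}·(e^(−k₁τ) − e^(−k₂τ)).
e^(−k₁τ) = e^(−0.273×8.85) = e^(−2.416) = 0.08927; e^(−k₂τ) = e^(−2.956) = 0.05203.
C_D = 0.273×0.506/(0.334−0.273) × (0.08927−0.05203) = 2.265×0.03724 = 0.08434 mol/dm³.
C_A = C_{A0}e^(−k₁τ) = 0.04517 mol/dm³, so C_U = C_{A0}−C_A−C_D = 0.3765 mol/dm³; C_D/C_U = 0.224.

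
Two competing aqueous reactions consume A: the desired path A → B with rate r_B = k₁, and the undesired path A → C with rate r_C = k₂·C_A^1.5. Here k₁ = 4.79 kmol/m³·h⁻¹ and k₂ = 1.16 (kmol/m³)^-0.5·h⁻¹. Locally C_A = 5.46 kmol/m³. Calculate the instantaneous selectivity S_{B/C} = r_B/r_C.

0.324

S_{B/C} = r_B/r_C = (k₁)/(k₂·C_A^1.5) = (k₁/k₂)·C_A^-1.5.
= (4.79) / (1.16×5.460^1.5) = 4.790/14.80 = 0.324.
The undesired path is higher order in A, so low C_A (CSTR or dilute feed) favours B.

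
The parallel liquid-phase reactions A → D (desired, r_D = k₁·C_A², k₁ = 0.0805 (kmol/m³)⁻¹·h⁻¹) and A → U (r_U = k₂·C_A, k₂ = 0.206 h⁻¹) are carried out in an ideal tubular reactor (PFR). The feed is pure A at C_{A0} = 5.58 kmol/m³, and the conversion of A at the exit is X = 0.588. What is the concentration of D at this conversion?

1.96 kmol/m³

C_A = C_{A0}(1−X) = 2.299 kmol/m³.
Along a PFR/batch, dC_U/dC_A = −r_U/(r_D+r_U) = −k₂/(k₂+k₁·C_A).
Integrating from C_{A0} to C_A: C_U = (0.206/0.0805)·ln[(0.206+0.0805·5.58)/(0.206+0.0805·2.30)] = 2.559·ln(0.6552/0.3911) = 1.321 kmol/m³.
Then C_D = (C_{A0}−C_A) − C_U = 3.281 − 1.321 = 1.960 kmol/m³.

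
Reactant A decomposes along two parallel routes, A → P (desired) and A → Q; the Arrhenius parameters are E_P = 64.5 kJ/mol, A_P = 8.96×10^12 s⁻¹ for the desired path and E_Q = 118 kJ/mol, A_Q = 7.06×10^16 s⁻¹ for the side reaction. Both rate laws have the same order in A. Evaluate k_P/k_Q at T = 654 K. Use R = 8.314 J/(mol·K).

2.38

Since both paths have the same order in A, the concentration cancels and S_{P/Q} = k_P/k_Q = (A_P/A_Q)·exp[(E_Q−E_P)/(RT)].
(E_Q−E_P)/(RT) = (118−64.5)×10³/(8.314×654) = 53500/5437 = 9.839.
k_P/k_Q = (8.96×10^12/7.06×10^16)·exp(9.839) = 1.269×10^-4 × 18757 = 2.38.
Since E_P < E_Q, lowering the temperature improves selectivity toward P.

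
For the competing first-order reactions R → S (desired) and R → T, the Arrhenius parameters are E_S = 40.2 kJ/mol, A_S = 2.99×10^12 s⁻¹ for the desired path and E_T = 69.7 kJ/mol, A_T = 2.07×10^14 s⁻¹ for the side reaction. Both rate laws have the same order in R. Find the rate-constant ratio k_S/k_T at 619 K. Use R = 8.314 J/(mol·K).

4.46

Since both paths have the same order in R, the concentration cancels and S_{S/T} = k_S/k_T = (A_S/A_T)·exp[(E_T−E_S)/(RT)].
(E_T−E_S)/(RT) = (69.7−40.2)×10³/(8.314×619) = 29500/5146 = 5.732.
k_S/k_T = (2.99×10^12/2.07×10^14)·exp(5.732) = 0.01444 × 308.6 = 4.46.
Since E_S < E_T, lowering the temperature improves selectivity toward S.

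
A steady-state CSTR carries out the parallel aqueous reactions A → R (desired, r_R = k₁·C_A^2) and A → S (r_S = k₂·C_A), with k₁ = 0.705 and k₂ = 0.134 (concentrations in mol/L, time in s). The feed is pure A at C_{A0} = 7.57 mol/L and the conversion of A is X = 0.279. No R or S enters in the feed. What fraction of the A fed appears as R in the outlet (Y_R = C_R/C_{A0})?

0.270

Exit C_A = C_{A0}(1−X) = 7.57×0.721 = 5.458 mol/L.
A CSTR operates uniformly at the exit composition, giving r_R = 21.00 and r_S = 0.7314 (each k·C_A^n at C_A = 5.458).
Fraction of consumed A going to R: r_R/(r_R+r_S) = 0.9663.
C_R = 0.9663·C_{A0}·X = 0.9663×7.57×0.279 = 2.04 mol/L; Y_R = C_R/C_{A0} = 0.270.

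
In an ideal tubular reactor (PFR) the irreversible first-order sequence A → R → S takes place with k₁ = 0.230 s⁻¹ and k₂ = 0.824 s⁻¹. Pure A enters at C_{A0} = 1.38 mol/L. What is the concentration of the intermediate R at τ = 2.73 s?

0.229 mol/L

For first-order series with pure A initially, C_R(τ) = k₁C_{A0}/(k₂−k₁)·(e^(−k₁τ) − e^(−k₂τ)).
e^(−k₁τ) = e^(−0.230×2.73) = e^(−0.6279) = 0.5337; e^(−k₂τ) = e^(−2.250) = 0.1054.
C_R = 0.230×1.38/(0.824−0.230) × (0.5337−0.1054) = 0.5343×0.4283 = 0.2288 mol/L.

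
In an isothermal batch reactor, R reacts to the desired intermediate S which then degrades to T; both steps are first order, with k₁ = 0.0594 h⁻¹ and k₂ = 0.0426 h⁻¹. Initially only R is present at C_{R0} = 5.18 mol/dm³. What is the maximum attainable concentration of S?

Evaluating C_S at t_opt = ln(k₂/k₁)/(k₂−k₁) gives C_{S,max}/C_{R0} = (k₁/k₂)^[k₂/(k₂−k₁)].
= (0.0594/0.0426)^(0.0426/(0.0426−0.0594)) = (1.394)^(-2.536) = 0.4304.
C_{S,max} = 0.4304×5.18 = 2.23 mol/dm³.

2.23 mol/dm³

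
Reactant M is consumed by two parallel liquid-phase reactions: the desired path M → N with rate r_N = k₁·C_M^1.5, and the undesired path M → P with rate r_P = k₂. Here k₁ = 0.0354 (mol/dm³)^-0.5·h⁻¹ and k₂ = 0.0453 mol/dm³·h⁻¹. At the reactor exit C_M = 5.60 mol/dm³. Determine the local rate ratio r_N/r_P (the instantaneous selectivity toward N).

S_{N/P} = r_N/r_P = (k₁·C_M^1.5)/(k₂) = (k₁/k₂)·C_M^1.5.
= (0.0354×5.600^1.5) / (0.0453) = 0.4691/0.04530 = 10.4.
Since the desired path is higher order in M, keeping C_M high (PFR or concentrated feed) favours N.

10.4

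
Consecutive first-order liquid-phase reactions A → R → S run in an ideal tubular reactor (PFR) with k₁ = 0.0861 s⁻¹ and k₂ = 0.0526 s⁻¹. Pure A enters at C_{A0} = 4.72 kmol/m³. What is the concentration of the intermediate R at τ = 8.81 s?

For first-order series with pure A initially, C_R(τ) = k₁C_{A0}/(k₂−k₁)·(e^(−k₁τ) − e^(−k₂τ)).
e^(−k₁τ) = e^(−0.0861×8.81) = e^(−0.7585) = 0.4683; e^(−k₂τ) = e^(−0.4634) = 0.6291.
C_R = 0.0861×4.72/(0.0526−0.0861) × (0.4683−0.6291) = (-12.13)×(-0.1608) = 1.951 kmol/m³.

1.95 kmol/m³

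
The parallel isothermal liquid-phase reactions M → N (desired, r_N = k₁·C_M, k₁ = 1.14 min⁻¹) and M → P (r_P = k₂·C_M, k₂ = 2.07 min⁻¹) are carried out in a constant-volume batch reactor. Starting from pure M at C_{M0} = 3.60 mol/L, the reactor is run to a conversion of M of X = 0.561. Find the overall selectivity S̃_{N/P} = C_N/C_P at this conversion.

C_M = C_{M0}(1−X) = 1.580 mol/L.
Both paths are first order in M, so the instantaneous fraction to N is constant: dC_N/d(−C_M) = k₁/(k₁+k₂) = 0.3551.
C_N = 0.3551·(C_{M0}−C_M) = 0.3551×2.020 = 0.717 mol/L.
C_P = (C_{M0}−C_M)−C_N = 1.302 mol/L; S̃_{N/P} = 0.7172/1.302 = 0.551.

0.551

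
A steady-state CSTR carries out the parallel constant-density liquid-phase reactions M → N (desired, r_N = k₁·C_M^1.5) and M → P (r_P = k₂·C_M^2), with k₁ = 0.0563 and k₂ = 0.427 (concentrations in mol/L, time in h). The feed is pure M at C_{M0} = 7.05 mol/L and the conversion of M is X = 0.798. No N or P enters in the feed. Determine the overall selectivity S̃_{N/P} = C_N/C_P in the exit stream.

Exit C_M = C_{M0}(1−X) = 7.05×0.202 = 1.424 mol/L.
A CSTR operates uniformly at the exit composition, giving r_N = 0.09568 and r_P = 0.8660 (each k·C_M^n at C_M = 1.424).
Overall selectivity = C_N/C_P = r_Nτ/(r_Pτ) = r_N/r_P = 0.110.

0.110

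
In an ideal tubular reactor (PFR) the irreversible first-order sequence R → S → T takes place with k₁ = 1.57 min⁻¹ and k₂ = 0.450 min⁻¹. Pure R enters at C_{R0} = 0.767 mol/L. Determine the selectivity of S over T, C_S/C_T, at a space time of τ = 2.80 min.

For first-order series with pure R initially, C_S(τ) = k₁C_{R0}/(k₂−k₁)·(e^(−k₁τ) − e^(−k₂τ)).
e^(−k₁τ) = e^(−1.57×2.80) = e^(−4.396) = 0.01233; e^(−k₂τ) = e^(−1.260) = 0.2837.
C_S = 1.57×0.767/(0.450−1.57) × (0.01233−0.2837) = (-1.075)×(-0.2713) = 0.2917 mol/L.
C_R = C_{R0}e^(−k₁τ) = 0.009454 mol/L, so C_T = C_{R0}−C_R−C_S = 0.4658 mol/L; C_S/C_T = 0.626.

0.626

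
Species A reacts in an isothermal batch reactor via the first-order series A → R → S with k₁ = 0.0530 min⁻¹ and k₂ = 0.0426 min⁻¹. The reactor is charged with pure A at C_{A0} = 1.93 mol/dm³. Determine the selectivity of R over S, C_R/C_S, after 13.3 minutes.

2.82

The intermediate concentration in a first-order A→B→C sequence is C_R = k₁C_{A0}(e^(−k₁t) − e^(−k₂t))/(k₂−k₁).
e^(−k₁t) = e^(−0.0530×13.3) = e^(−0.7049) = 0.4942; e^(−k₂t) = e^(−0.5666) = 0.5675.
C_R = 0.0530×1.93/(0.0426−0.0530) × (0.4942−0.5675) = (-9.836)×(-0.07330) = 0.7210 mol/dm³.
C_A = C_{A0}e^(−k₁t) = 0.9537 mol/dm³, so C_S = C_{A0}−C_A−C_R = 0.2553 mol/dm³; C_R/C_S = 2.82.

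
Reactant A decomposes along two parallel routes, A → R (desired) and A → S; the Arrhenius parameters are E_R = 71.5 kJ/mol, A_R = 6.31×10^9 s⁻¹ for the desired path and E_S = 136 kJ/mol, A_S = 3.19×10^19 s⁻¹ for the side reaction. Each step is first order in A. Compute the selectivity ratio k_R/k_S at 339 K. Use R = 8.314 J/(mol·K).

With equal orders, S_{R/S} = k_R/k_S = (A_R/A_S)·exp[(E_S−E_R)/(RT)].
(E_S−E_R)/(RT) = (136−71.5)×10³/(8.314×339) = 64500/2818 = 22.88.
k_R/k_S = (6.31×10^9/3.19×10^19)·exp(22.88) = 1.978×10^-10 × 8.686×10^9 = 1.72.

1.72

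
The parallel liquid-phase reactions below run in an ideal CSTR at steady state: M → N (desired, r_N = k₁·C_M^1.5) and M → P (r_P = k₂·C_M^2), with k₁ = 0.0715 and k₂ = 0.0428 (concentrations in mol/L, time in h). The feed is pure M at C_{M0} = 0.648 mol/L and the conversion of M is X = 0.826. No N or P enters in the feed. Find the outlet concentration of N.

Exit C_M = C_{M0}(1−X) = 0.648×0.174 = 0.1128 mol/L.
In a CSTR the entire volume is at exit conditions, so r_N = 0.0715×0.1128^1.5 = 0.002707 and r_P = 0.0428×0.1128^2 = 5.441×10^-4.
Fraction of consumed M going to N: r_N/(r_N+r_P) = 0.8326.
C_N = 0.8326·C_{M0}·X = 0.8326×0.648×0.826 = 0.446 mol/L.

0.446 mol/L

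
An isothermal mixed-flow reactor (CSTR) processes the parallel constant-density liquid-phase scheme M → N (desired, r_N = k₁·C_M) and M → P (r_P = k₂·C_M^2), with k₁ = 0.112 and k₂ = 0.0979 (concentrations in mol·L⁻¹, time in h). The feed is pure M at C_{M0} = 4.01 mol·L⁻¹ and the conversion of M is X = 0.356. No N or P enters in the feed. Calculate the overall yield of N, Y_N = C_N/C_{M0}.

Exit C_M = C_{M0}(1−X) = 4.01×0.644 = 2.582 mol·L⁻¹.
In a CSTR the entire volume is at exit conditions, so r_N = 0.112×2.582 = 0.2892 and r_P = 0.0979×2.582^2 = 0.6529.
Fraction of consumed M going to N: r_N/(r_N+r_P) = 0.3070.
C_N = 0.3070·C_{M0}·X = 0.3070×4.01×0.356 = 0.438 mol·L⁻¹; Y_N = C_N/C_{M0} = 0.109.

0.109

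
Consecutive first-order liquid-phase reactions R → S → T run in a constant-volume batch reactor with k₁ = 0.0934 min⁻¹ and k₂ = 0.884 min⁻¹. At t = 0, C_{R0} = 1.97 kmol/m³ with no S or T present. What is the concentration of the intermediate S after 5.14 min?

The intermediate concentration in a first-order A→B→C sequence is C_S = k₁C_{R0}(e^(−k₁t) − e^(−k₂t))/(k₂−k₁).
e^(−k₁t) = e^(−0.0934×5.14) = e^(−0.4801) = 0.6187; e^(−k₂t) = e^(−4.544) = 0.01063.
C_S = 0.0934×1.97/(0.884−0.0934) × (0.6187−0.01063) = 0.2327×0.6081 = 0.1415 kmol/m³.

0.142 kmol/m³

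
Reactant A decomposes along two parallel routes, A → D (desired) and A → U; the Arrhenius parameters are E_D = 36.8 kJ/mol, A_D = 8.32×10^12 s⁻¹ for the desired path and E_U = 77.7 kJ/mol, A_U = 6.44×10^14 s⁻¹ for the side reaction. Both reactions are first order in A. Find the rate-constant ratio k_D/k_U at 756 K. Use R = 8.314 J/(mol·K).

8.65

Since both paths have the same order in A, the concentration cancels and S_{D/U} = k_D/k_U = (A_D/A_U)·exp[(E_U−E_D)/(RT)].
(E_U−E_D)/(RT) = (77.7−36.8)×10³/(8.314×756) = 40900/6285 = 6.507.
k_D/k_U = (8.32×10^12/6.44×10^14)·exp(6.507) = 0.01292 × 669.9 = 8.65.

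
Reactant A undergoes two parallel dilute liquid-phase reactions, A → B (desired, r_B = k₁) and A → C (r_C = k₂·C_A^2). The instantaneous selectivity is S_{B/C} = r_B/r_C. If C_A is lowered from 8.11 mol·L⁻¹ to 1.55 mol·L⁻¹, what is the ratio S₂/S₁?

27.4

S_{B/C} = (k₁/k₂)·C_A^-2, so S₂/S₁ = (C_{A,2}/C_{A,1})^-2.
= (1.55/8.11)^(-2) = (0.1911)^(-2) = 27.4.
Selectivity toward B rises as C_A falls — low-concentration operation is favoured.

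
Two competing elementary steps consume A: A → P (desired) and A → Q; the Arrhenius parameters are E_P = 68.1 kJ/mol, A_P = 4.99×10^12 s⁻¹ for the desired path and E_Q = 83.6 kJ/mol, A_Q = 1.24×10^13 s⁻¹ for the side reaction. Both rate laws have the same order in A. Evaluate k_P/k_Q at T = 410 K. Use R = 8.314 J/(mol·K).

With equal orders, S_{P/Q} = k_P/k_Q = (A_P/A_Q)·exp[(E_Q−E_P)/(RT)].
(E_Q−E_P)/(RT) = (83.6−68.1)×10³/(8.314×410) = 15500/3409 = 4.547.
k_P/k_Q = (4.99×10^12/1.24×10^13)·exp(4.547) = 0.4024 × 94.36 = 38.0.

38.0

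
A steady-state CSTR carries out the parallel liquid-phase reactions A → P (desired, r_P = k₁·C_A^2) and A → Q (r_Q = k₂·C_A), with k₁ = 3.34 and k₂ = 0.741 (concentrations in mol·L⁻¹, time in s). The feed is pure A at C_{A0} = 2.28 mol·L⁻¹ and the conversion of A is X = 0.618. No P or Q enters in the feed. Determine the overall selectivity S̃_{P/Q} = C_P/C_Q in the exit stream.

Exit C_A = C_{A0}(1−X) = 2.28×0.382 = 0.8710 mol·L⁻¹.
In a CSTR the entire volume is at exit conditions, so r_P = 3.34×0.8710^2 = 2.534 and r_Q = 0.741×0.8710 = 0.6454.
Overall selectivity = C_P/C_Q = r_Pτ/(r_Qτ) = r_P/r_Q = 3.93.

3.93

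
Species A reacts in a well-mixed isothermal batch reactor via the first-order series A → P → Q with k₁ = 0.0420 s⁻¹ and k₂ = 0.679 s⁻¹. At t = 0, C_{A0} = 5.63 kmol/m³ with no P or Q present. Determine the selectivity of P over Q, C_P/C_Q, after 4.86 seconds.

0.385

Solving the coupled first-order balances gives C_P(t) = [k₁/(k₂−k₁)]·C_{A0}·(e^(−k₁t) − e^(−k₂t)).
e^(−k₁t) = e^(−0.0420×4.86) = e^(−0.2041) = 0.8154; e^(−k₂t) = e^(−3.300) = 0.03689.
C_P = 0.0420×5.63/(0.679−0.0420) × (0.8154−0.03689) = 0.3712×0.7785 = 0.2890 kmol/m³.
C_A = C_{A0}e^(−k₁t) = 4.591 kmol/m³, so C_Q = C_{A0}−C_A−C_P = 0.7505 kmol/m³; C_P/C_Q = 0.385.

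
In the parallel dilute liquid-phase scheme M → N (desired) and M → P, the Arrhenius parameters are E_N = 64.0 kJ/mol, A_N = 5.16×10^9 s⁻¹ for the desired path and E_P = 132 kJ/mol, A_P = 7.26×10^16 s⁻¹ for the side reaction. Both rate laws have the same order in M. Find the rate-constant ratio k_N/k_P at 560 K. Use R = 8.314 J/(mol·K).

Since both paths have the same order in M, the concentration cancels and S_{N/P} = k_N/k_P = (A_N/A_P)·exp[(E_P−E_N)/(RT)].
(E_P−E_N)/(RT) = (132−64.0)×10³/(8.314×560) = 68000/4656 = 14.61.
k_N/k_P = (5.16×10^9/7.26×10^16)·exp(14.61) = 7.107×10^-8 × 2.203×10^6 = 0.157.
Since E_N < E_P, lowering the temperature improves selectivity toward N.

0.157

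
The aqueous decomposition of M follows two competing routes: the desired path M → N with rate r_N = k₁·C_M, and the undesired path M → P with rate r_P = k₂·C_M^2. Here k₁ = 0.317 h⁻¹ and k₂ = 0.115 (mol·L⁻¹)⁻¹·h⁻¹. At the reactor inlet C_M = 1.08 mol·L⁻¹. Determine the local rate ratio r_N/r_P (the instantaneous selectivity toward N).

2.55

S_{N/P} = r_N/r_P = (k₁·C_M)/(k₂·C_M^2) = (k₁/k₂)·C_M⁻¹.
= (0.317×1.080) / (0.115×1.080^2) = 0.3424/0.1341 = 2.55.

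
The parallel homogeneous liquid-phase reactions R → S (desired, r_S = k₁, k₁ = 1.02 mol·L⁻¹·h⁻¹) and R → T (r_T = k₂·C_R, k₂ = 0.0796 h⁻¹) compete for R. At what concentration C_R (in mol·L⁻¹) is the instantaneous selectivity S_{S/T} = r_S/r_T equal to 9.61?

1.33 mol·L⁻¹

S_{S/T} = (k₁/k₂)·C_R⁻¹ ⇒ C_R = (S·k₂/k₁)^(-1).
= (9.61×0.0796/1.02)^(-1) = (0.7500)^(-1) = 1.33 mol·L⁻¹.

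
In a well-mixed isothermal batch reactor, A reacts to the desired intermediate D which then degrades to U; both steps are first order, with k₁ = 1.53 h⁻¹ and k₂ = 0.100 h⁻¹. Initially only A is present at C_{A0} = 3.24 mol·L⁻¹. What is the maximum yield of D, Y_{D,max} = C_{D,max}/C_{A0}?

At the optimum, C_{D,max}/C_{A0} = (k₁/k₂)^[k₂/(k₂−k₁)].
= (1.53/0.100)^(0.100/(0.100−1.53)) = (15.30)^(-0.06993) = 0.8263.

0.826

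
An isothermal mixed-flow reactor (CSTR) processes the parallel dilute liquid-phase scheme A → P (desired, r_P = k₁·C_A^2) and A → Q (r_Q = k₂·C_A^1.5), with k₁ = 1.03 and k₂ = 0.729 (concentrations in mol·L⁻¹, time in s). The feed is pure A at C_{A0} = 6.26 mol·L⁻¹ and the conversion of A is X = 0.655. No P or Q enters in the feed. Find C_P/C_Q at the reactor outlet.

2.08

Exit C_A = C_{A0}(1−X) = 6.26×0.345 = 2.160 mol·L⁻¹.
In a CSTR the entire volume is at exit conditions, so r_P = 1.03×2.160^2 = 4.804 and r_Q = 0.729×2.160^1.5 = 2.314.
Overall selectivity = C_P/C_Q = r_Pτ/(r_Qτ) = r_P/r_Q = 2.08.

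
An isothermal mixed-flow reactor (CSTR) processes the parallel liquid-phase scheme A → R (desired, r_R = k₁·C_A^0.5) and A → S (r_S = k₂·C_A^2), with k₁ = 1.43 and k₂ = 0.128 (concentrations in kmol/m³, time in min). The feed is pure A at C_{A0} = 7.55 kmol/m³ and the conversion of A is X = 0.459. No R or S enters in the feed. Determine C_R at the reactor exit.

1.99 kmol/m³

Exit C_A = C_{A0}(1−X) = 7.55×0.541 = 4.085 kmol/m³.
Rates in a CSTR are evaluated at the outlet concentration: r_R = 1.43×4.085^0.5 = 2.890, r_S = 0.128×4.085^2 = 2.135.
Fraction of consumed A going to R: r_R/(r_R+r_S) = 0.5751.
C_R = 0.5751·C_{A0}·X = 0.5751×7.55×0.459 = 1.99 kmol/m³.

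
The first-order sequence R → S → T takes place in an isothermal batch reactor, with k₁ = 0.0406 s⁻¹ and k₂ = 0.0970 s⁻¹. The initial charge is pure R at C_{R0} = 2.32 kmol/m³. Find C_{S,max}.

Evaluating C_S at t_opt = ln(k₂/k₁)/(k₂−k₁) gives C_{S,max}/C_{R0} = (k₁/k₂)^[k₂/(k₂−k₁)].
= (0.0406/0.0970)^(0.0970/(0.0970−0.0406)) = (0.4186)^(1.720) = 0.2236.
C_{S,max} = 0.2236×2.32 = 0.519 kmol/m³.

0.519 kmol/m³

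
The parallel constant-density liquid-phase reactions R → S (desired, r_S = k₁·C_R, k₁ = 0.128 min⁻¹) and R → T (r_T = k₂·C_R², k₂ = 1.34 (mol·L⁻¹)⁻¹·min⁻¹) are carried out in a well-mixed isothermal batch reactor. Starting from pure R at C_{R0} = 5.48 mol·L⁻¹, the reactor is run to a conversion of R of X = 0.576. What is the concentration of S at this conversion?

0.0798 mol·L⁻¹

C_R = C_{R0}(1−X) = 2.324 mol·L⁻¹.
Along a PFR/batch, dC_S/dC_R = −r_S/(r_S+r_T) = −k₁/(k₁+k₂·C_R).
Integrating from C_{R0} to C_R: C_S = (0.128/1.34)·ln[(0.128+1.34·5.48)/(0.128+1.34·2.32)] = 0.09552·ln(7.471/3.242) = 0.07976 mol·L⁻¹.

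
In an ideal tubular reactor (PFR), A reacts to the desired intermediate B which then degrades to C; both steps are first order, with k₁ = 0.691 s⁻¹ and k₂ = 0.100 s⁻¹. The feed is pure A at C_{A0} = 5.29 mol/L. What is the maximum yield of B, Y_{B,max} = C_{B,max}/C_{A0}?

For a first-order series the maximum intermediate yield is C_{B,max}/C_{A0} = (k₁/k₂)^[k₂/(k₂−k₁)].
= (0.691/0.100)^(0.100/(0.100−0.691)) = (6.910)^(-0.1692) = 0.7210.

0.721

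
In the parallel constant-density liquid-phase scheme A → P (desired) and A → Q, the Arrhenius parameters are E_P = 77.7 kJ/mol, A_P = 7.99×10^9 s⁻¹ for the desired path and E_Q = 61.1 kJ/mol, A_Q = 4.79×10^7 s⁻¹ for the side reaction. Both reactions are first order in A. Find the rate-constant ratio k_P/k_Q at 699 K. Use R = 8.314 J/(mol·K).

9.59

k_P/k_Q = (A_P/A_Q)·exp[−(E_P−E_Q)/(RT)] = (A_P/A_Q)·exp[(E_Q−E_P)/(RT)].
(E_Q−E_P)/(RT) = (61.1−77.7)×10³/(8.314×699) = -16600/5811 = -2.856.
k_P/k_Q = (7.99×10^9/4.79×10^7)·exp(-2.856) = 166.8 × 0.05747 = 9.59.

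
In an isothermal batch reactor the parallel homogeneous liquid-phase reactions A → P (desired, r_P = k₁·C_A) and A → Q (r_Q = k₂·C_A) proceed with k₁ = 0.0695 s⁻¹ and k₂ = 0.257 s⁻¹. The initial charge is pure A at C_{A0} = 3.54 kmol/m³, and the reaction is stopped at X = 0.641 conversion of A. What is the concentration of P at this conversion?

0.483 kmol/m³

C_A = C_{A0}(1−X) = 1.271 kmol/m³.
Both paths are first order in A, so the instantaneous fraction to P is constant: dC_P/d(−C_A) = k₁/(k₁+k₂) = 0.2129.
C_P = 0.2129·(C_{A0}−C_A) = 0.2129×2.269 = 0.483 kmol/m³.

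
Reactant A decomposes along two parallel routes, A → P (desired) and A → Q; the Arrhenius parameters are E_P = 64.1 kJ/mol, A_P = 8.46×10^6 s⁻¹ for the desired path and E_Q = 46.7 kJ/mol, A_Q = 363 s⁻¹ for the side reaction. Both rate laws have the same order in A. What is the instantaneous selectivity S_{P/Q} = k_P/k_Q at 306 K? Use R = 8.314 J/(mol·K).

Since both paths have the same order in A, the concentration cancels and S_{P/Q} = k_P/k_Q = (A_P/A_Q)·exp[(E_Q−E_P)/(RT)].
(E_Q−E_P)/(RT) = (46.7−64.1)×10³/(8.314×306) = -17400/2544 = -6.839.
k_P/k_Q = (8.46×10^6/363)·exp(-6.839) = 23306 × 0.001071 = 25.0.

25.0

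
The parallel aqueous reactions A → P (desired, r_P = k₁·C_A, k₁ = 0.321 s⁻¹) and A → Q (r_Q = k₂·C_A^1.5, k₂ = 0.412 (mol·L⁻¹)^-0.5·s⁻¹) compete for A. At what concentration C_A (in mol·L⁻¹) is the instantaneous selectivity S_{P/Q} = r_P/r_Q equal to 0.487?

S_{P/Q} = (k₁/k₂)·C_A^-0.5 ⇒ C_A = (S·k₂/k₁)^(-2).
= (0.487×0.412/0.321)^(-2) = (0.6251)^(-2) = 2.56 mol·L⁻¹.

2.56 mol·L⁻¹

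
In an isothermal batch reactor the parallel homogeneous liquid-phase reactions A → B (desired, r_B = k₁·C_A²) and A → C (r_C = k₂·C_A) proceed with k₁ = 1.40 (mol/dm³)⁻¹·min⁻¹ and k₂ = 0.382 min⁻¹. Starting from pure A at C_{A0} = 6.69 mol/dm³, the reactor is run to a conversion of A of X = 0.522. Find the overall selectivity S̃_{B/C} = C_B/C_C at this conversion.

17.4

C_A = C_{A0}(1−X) = 3.198 mol/dm³.
Along a PFR/batch, dC_C/dC_A = −r_C/(r_B+r_C) = −k₂/(k₂+k₁·C_A).
Integrating from C_{A0} to C_A: C_C = (0.382/1.40)·ln[(0.382+1.40·6.69)/(0.382+1.40·3.20)] = 0.2729·ln(9.748/4.859) = 0.1900 mol/dm³.
Then C_B = (C_{A0}−C_A) − C_C = 3.492 − 0.1900 = 3.302 mol/dm³.
S̃_{B/C} = C_B/C_C = 3.302/0.1900 = 17.4.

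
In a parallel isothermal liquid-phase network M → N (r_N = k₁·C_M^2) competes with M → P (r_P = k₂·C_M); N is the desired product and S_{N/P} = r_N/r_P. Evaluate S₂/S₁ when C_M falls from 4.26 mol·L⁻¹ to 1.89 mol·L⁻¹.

S_{N/P} = (k₁/k₂)·C_M, so S₂/S₁ = (C_{M,2}/C_{M,1}).
= 1.89/4.26 = 0.444.
Selectivity toward N falls as C_M falls — high-concentration operation is favoured.

0.444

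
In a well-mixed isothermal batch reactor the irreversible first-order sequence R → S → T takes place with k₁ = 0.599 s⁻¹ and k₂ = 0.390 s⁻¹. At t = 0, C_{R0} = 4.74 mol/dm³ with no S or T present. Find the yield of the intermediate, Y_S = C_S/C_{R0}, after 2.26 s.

0.447

The intermediate concentration in a first-order A→B→C sequence is C_S = k₁C_{R0}(e^(−k₁t) − e^(−k₂t))/(k₂−k₁).
e^(−k₁t) = e^(−0.599×2.26) = e^(−1.354) = 0.2583; e^(−k₂t) = e^(−0.8814) = 0.4142.
C_S = 0.599×4.74/(0.390−0.599) × (0.2583−0.4142) = (-13.58)×(-0.1559) = 2.118 mol/dm³.
Y_S = C_S/C_{R0} = 2.118/4.74 = 0.447.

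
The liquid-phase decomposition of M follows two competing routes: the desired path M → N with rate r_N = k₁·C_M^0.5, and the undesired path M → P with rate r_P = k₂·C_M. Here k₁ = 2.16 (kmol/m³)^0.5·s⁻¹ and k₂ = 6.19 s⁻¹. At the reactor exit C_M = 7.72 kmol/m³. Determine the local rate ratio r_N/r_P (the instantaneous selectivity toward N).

0.126

S_{N/P} = r_N/r_P = (k₁·C_M^0.5)/(k₂·C_M) = (k₁/k₂)·C_M^-0.5.
= (2.16×7.720^0.5) / (6.19×7.720) = 6.002/47.79 = 0.126.
The undesired path is higher order in M, so low C_M (CSTR or dilute feed) favours N.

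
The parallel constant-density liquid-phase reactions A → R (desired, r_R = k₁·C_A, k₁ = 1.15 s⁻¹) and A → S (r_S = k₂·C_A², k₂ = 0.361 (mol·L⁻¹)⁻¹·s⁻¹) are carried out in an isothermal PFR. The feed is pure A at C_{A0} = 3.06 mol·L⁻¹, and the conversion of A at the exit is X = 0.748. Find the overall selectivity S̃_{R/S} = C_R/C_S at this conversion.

1.74

C_A = C_{A0}(1−X) = 0.7711 mol·L⁻¹.
Along a PFR/batch, dC_R/dC_A = −r_R/(r_R+r_S) = −k₁/(k₁+k₂·C_A).
Integrating from C_{A0} to C_A: C_R = (1.15/0.361)·ln[(1.15+0.361·3.06)/(1.15+0.361·0.771)] = 3.186·ln(2.255/1.428) = 1.454 mol·L⁻¹.
C_S = (C_{A0}−C_A)−C_R = 0.8348 mol·L⁻¹; S̃_{R/S} = 1.454/0.8348 = 1.74.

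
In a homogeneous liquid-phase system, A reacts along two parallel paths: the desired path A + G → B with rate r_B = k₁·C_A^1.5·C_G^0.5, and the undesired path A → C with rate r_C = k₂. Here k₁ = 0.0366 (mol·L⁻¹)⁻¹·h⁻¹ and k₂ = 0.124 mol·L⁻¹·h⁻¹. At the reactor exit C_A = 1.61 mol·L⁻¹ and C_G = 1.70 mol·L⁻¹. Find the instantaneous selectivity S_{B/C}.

0.786

S_{B/C} = r_B/r_C = (k₁·C_A^1.5·C_G^0.5)/(k₂) = (k₁/k₂)·C_A^1.5·C_G^0.5.
= (0.0366×1.610^1.5×1.700^0.5) / (0.124) = 0.09749/0.1240 = 0.786.
Since the desired path is higher order in A, keeping C_A high (PFR or concentrated feed) favours B.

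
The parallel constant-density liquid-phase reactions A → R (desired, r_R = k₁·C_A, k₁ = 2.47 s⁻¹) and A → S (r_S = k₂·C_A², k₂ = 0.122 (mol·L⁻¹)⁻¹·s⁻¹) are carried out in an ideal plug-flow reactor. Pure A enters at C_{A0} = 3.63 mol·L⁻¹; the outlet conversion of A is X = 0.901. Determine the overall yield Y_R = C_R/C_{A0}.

C_A = C_{A0}(1−X) = 0.3594 mol·L⁻¹.
Along a PFR/batch, dC_R/dC_A = −r_R/(r_R+r_S) = −k₁/(k₁+k₂·C_A).
Integrating from C_{A0} to C_A: C_R = (2.47/0.122)·ln[(2.47+0.122·3.63)/(2.47+0.122·0.359)] = 20.25·ln(2.913/2.514) = 2.983 mol·L⁻¹.
Y_R = C_R/C_{A0} = 2.983/3.63 = 0.822.

0.822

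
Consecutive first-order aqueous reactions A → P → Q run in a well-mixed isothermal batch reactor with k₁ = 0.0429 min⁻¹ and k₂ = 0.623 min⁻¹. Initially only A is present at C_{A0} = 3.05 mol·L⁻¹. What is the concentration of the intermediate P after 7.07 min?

For first-order series with pure A initially, C_P(t) = k₁C_{A0}/(k₂−k₁)·(e^(−k₁t) − e^(−k₂t)).
e^(−k₁t) = e^(−0.0429×7.07) = e^(−0.3033) = 0.7384; e^(−k₂t) = e^(−4.405) = 0.01222.
C_P = 0.0429×3.05/(0.623−0.0429) × (0.7384−0.01222) = 0.2256×0.7262 = 0.1638 mol·L⁻¹.

0.164 mol·L⁻¹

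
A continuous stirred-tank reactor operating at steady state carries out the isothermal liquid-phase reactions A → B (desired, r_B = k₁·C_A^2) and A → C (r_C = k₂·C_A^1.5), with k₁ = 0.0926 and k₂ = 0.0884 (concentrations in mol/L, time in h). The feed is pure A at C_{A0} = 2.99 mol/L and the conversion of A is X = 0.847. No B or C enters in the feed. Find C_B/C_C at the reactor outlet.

0.709

Exit C_A = C_{A0}(1−X) = 2.99×0.153 = 0.4575 mol/L.
A CSTR operates uniformly at the exit composition, giving r_B = 0.01938 and r_C = 0.02735 (each k·C_A^n at C_A = 0.4575).
Overall selectivity = C_B/C_C = r_Bτ/(r_Cτ) = r_B/r_C = 0.709.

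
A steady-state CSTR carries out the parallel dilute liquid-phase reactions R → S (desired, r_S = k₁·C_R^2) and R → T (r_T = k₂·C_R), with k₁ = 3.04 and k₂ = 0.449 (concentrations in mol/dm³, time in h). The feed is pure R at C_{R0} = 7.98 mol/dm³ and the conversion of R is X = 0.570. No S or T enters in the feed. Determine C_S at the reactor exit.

Exit C_R = C_{R0}(1−X) = 7.98×0.430 = 3.431 mol/dm³.
In a CSTR the entire volume is at exit conditions, so r_S = 3.04×3.431^2 = 35.79 and r_T = 0.449×3.431 = 1.541.
Fraction of consumed R going to S: r_S/(r_S+r_T) = 0.9587.
C_S = 0.9587·C_{R0}·X = 0.9587×7.98×0.570 = 4.36 mol/dm³.

4.36 mol/dm³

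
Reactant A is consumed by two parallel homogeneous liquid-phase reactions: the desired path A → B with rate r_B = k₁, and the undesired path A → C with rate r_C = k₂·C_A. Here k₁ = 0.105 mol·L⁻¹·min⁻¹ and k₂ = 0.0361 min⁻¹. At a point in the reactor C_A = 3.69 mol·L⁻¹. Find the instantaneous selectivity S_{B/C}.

0.788

S_{B/C} = r_B/r_C = (k₁)/(k₂·C_A) = (k₁/k₂)·C_A⁻¹.
= (0.105) / (0.0361×3.690) = 0.1050/0.1332 = 0.788.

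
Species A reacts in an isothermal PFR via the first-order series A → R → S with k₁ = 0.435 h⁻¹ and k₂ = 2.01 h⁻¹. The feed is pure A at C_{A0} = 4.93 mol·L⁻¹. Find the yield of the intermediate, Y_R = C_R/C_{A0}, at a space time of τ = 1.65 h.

Solving the coupled first-order balances gives C_R(τ) = [k₁/(k₂−k₁)]·C_{A0}·(e^(−k₁τ) − e^(−k₂τ)).
e^(−k₁τ) = e^(−0.435×1.65) = e^(−0.7177) = 0.4878; e^(−k₂τ) = e^(−3.316) = 0.03628.
C_R = 0.435×4.93/(2.01−0.435) × (0.4878−0.03628) = 1.362×0.4516 = 0.6149 mol·L⁻¹.
Y_R = C_R/C_{A0} = 0.6149/4.93 = 0.125.

0.125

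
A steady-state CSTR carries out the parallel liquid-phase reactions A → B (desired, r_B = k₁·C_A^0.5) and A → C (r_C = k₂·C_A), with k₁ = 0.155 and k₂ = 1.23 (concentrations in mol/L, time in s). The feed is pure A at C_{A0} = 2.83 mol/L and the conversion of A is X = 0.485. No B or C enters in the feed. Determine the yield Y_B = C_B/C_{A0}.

0.0458

Exit C_A = C_{A0}(1−X) = 2.83×0.515 = 1.457 mol/L.
Rates in a CSTR are evaluated at the outlet concentration: r_B = 0.155×1.457^0.5 = 0.1871, r_C = 1.23×1.457 = 1.793.
Fraction of consumed A going to B: r_B/(r_B+r_C) = 0.09452.
C_B = 0.09452·C_{A0}·X = 0.09452×2.83×0.485 = 0.130 mol/L; Y_B = C_B/C_{A0} = 0.0458.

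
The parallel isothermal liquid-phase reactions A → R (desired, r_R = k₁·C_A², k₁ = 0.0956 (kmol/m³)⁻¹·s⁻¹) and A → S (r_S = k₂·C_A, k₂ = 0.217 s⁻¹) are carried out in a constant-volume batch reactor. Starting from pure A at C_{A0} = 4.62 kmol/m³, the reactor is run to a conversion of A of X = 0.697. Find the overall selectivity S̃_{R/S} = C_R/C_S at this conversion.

C_A = C_{A0}(1−X) = 1.400 kmol/m³.
Along a PFR/batch, dC_S/dC_A = −r_S/(r_R+r_S) = −k₂/(k₂+k₁·C_A).
Integrating from C_{A0} to C_A: C_S = (0.217/0.0956)·ln[(0.217+0.0956·4.62)/(0.217+0.0956·1.40)] = 2.270·ln(0.6587/0.3508) = 1.430 kmol/m³.
Then C_R = (C_{A0}−C_A) − C_S = 3.220 − 1.430 = 1.790 kmol/m³.
S̃_{R/S} = C_R/C_S = 1.790/1.430 = 1.25.

1.25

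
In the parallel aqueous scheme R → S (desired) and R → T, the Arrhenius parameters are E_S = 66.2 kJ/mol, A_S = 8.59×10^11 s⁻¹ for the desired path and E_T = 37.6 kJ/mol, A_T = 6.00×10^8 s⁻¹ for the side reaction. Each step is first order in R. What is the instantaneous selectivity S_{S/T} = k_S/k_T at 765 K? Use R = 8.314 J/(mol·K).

16.0

Since both paths have the same order in R, the concentration cancels and S_{S/T} = k_S/k_T = (A_S/A_T)·exp[(E_T−E_S)/(RT)].
(E_T−E_S)/(RT) = (37.6−66.2)×10³/(8.314×765) = -28600/6360 = -4.497.
k_S/k_T = (8.59×10^11/6.00×10^8)·exp(-4.497) = 1432 × 0.01115 = 16.0.
Since E_S > E_T, raising the temperature improves selectivity toward S.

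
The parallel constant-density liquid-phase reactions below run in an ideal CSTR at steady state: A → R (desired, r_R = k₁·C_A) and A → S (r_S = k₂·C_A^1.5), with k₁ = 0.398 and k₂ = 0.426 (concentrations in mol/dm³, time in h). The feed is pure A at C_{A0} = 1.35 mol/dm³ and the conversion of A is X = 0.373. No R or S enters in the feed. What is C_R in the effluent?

0.254 mol/dm³

Exit C_A = C_{A0}(1−X) = 1.35×0.627 = 0.8465 mol/dm³.
In a CSTR the entire volume is at exit conditions, so r_R = 0.398×0.8465 = 0.3369 and r_S = 0.426×0.8465^1.5 = 0.3318.
Fraction of consumed A going to R: r_R/(r_R+r_S) = 0.5038.
C_R = 0.5038·C_{A0}·X = 0.5038×1.35×0.373 = 0.254 mol/dm³.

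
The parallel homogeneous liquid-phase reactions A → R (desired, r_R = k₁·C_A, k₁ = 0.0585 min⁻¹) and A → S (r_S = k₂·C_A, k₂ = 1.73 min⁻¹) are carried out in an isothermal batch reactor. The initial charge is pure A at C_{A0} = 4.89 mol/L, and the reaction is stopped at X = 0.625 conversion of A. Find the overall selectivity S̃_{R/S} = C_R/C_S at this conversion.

C_A = C_{A0}(1−X) = 1.834 mol/L.
Both paths are first order in A, so the instantaneous fraction to R is constant: dC_R/d(−C_A) = k₁/(k₁+k₂) = 0.03271.
C_R = 0.03271·(C_{A0}−C_A) = 0.03271×3.056 = 0.1000 mol/L.
C_S = (C_{A0}−C_A)−C_R = 2.956 mol/L; S̃_{R/S} = 0.09997/2.956 = 0.0338.

0.0338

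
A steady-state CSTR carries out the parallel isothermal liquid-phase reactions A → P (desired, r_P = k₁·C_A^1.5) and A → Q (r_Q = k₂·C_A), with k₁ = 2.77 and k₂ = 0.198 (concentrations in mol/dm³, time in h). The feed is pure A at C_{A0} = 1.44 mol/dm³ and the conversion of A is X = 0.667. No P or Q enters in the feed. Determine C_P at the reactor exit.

0.871 mol/dm³

Exit C_A = C_{A0}(1−X) = 1.44×0.333 = 0.4795 mol/dm³.
In a CSTR the entire volume is at exit conditions, so r_P = 2.77×0.4795^1.5 = 0.9198 and r_Q = 0.198×0.4795 = 0.09494.
Fraction of consumed A going to P: r_P/(r_P+r_Q) = 0.9064.
C_P = 0.9064·C_{A0}·X = 0.9064×1.44×0.667 = 0.871 mol/dm³.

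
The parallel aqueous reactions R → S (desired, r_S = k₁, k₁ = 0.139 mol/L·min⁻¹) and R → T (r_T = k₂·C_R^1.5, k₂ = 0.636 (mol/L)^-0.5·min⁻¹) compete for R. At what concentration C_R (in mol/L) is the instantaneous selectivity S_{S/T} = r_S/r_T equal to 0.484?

S_{S/T} = (k₁/k₂)·C_R^-1.5 ⇒ C_R = (S·k₂/k₁)^(1/(-1.5)).
= (0.484×0.636/0.139)^(-0.6667) = (2.215)^(-0.6667) = 0.589 mol/L.

0.589 mol/L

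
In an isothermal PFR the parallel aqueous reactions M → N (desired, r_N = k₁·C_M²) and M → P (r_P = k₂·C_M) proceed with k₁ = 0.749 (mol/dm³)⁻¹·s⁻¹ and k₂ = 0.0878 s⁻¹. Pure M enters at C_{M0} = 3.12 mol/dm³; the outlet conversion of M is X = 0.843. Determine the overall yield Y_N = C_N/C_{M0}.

C_M = C_{M0}(1−X) = 0.4898 mol/dm³.
Along a PFR/batch, dC_P/dC_M = −r_P/(r_N+r_P) = −k₂/(k₂+k₁·C_M).
Integrating from C_{M0} to C_M: C_P = (0.0878/0.749)·ln[(0.0878+0.749·3.12)/(0.0878+0.749·0.490)] = 0.1172·ln(2.425/0.4547) = 0.1962 mol/dm³.
Then C_N = (C_{M0}−C_M) − C_P = 2.630 − 0.1962 = 2.434 mol/dm³.
Y_N = C_N/C_{M0} = 2.434/3.12 = 0.780.

0.780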